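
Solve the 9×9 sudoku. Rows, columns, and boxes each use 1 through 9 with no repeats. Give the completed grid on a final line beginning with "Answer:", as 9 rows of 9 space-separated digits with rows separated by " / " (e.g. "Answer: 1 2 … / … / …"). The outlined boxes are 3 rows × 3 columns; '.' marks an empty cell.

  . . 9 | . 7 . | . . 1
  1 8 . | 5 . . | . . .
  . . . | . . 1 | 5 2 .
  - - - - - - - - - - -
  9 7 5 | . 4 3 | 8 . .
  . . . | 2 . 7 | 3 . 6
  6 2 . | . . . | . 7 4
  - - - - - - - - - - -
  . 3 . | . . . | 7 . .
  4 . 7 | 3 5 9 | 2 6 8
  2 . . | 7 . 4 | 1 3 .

Step 1. [r2c3∈{2,3,4,6}] 2 has one home in col 3: r2c3, so r2c3=2.
Step 2. [r2c6∈{6}] only 6 remains possible at r2c6, so r2c6=6.
Step 3. [r6c7∈{9}] nothing but 9 survives at r6c7, so r6c7=9.
Step 4. [r3c4∈{4,8,9}] col 4 places 9 nowhere but r3c4. So r3c4=9.
Step 5. [r3c5∈{3,8}] in row 3, 8 fits only at r3c5, so r3c5=8.
Step 6. [r9c3∈{6,8}] in row 9, 8 fits only at r9c3 ⇒ r9c3=8.
Step 7. [r6c5∈{1}] nothing but 1 survives at r6c5, so r6c5=1.
Step 8. [r7c8∈{4,5,9}] across row 7, 4 lands solely at r7c8. So r7c8=4.
Step 9. [r7c4∈{1,6,8}] r7c4 is the only open cell in col 4 admitting 1, so r7c4=1.
Step 10. [r5c3∈{1,4}] in col 3, 1 fits only at r5c3, so r5c3=1.
Step 11. [r3c3∈{3,4,6}] col 3 places 4 nowhere but r3c3. So r3c3=4.
Step 12. [r7c1∈{5}] only 5 remains possible at r7c1. So r7c1=5.
Step 13. [r2c9∈{3,7,9}] in row 2, 7 fits only at r2c9 ⇒ r2c9=7.
Step 14. [r7c6∈{2,8}] 8 has one home in row 7: r7c6. So r7c6=8.
Step 15. [r3c2∈{6}] only 6 remains possible at r3c2. So r3c2=6.
Step 16. [r9c5∈{6}] r9c5 has the single candidate 6 ⇒ r9c5=6.
Step 17. [r1c1∈{3}] r1c1 has the single candidate 3, so r1c1=3.
Step 18. [r1c4∈{4}] r1c4 is down to just 4. So r1c4=4.
Step 19. [r7c9∈{9}] only 9 remains possible at r7c9 ⇒ r7c9=9.
Step 20. [r4c9∈{2}] only 2 remains possible at r4c9. So r4c9=2.
Step 21. [r1c7∈{6}] nothing but 6 survives at r1c7 ⇒ r1c7=6.
Step 22. [r5c5∈{9}] nothing but 9 survives at r5c5, so r5c5=9.
Step 23. [r3c1∈{7}] r3c1 has the single candidate 7 ⇒ r3c1=7.
Step 24. [r2c8∈{9}] only 9 remains possible at r2c8, so r2c8=9.
Step 25. [r6c4∈{8}] r6c4 is down to just 8 ⇒ r6c4=8.
Step 26. [r2c5∈{3}] nothing but 3 survives at r2c5 ⇒ r2c5=3.
Step 27. [r7c3∈{6}] r7c3 has the single candidate 6, so r7c3=6.
Step 28. [r6c6∈{5}] r6c6 has the single candidate 5, so r6c6=5.
Step 29. [r9c9∈{5}] r9c9 is down to just 5. So r9c9=5.
Step 30. [r5c1∈{8}] nothing but 8 survives at r5c1. So r5c1=8.
Step 31. [r1c8∈{8}] r1c8 is down to just 8, so r1c8=8.
Step 32. [r7c5∈{2}] r7c5 has the single candidate 2, so r7c5=2.
Step 33. [r5c2∈{4}] nothing but 4 survives at r5c2, so r5c2=4.
Step 34. [r4c8∈{1}] r4c8 has the single candidate 1. So r4c8=1.
Step 35. [r6c3∈{3}] r6c3 is down to just 3. So r6c3=3.
Step 36. [r3c9∈{3}] r3c9's peers cover all but 3, so r3c9=3.
Step 37. [r1c2∈{5}] only 5 remains possible at r1c2 ⇒ r1c2=5.
Step 38. [r4c4∈{6}] only 6 remains possible at r4c4 ⇒ r4c4=6.
Step 39. [r8c2∈{1}] only 1 remains possible at r8c2. So r8c2=1.
Step 40. [r1c6∈{2}] r1c6's peers cover all but 2 ⇒ r1c6=2.
Step 41. [r5c8∈{5}] only 5 remains possible at r5c8. So r5c8=5.
Step 42. [r9c2∈{9}] r9c2 has the single candidate 9, so r9c2=9.
Step 43. [r2c7∈{4}] r2c7 has the single candidate 4, so r2c7=4.

Answer: 3 5 9 4 7 2 6 8 1 / 1 8 2 5 3 6 4 9 7 / 7 6 4 9 8 1 5 2 3 / 9 7 5 6 4 3 8 1 2 / 8 4 1 2 9 7 3 5 6 / 6 2 3 8 1 5 9 7 4 / 5 3 6 1 2 8 7 4 9 / 4 1 7 3 5 9 2 6 8 / 2 9 8 7 6 4 1 3 5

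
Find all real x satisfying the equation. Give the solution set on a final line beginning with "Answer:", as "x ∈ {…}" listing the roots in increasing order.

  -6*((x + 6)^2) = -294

Step 1. [-6*((x + 6)^2) = -294] LHS = -6·(…); ÷-6 both sides ⇒ div: (x + 6)^2 = 49.
Step 2. [(x + 6)^2 = 49] √ both sides: 49 ≥ 0 gives two branches ⇒ sqrt: x + 6 = 7 or -7.
Step 3. [x + 6 = 7 or -7] the outer +6 inverts by subtracting 6, so sub: x = 1 or -13.

Answer: x ∈ {-13, 1}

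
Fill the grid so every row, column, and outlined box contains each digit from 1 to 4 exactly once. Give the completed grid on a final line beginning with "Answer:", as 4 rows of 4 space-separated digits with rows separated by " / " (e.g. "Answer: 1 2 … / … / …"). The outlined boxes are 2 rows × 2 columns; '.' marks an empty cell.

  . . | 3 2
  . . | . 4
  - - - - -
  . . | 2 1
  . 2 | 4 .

Step 1. [r4c1∈{1,3}] in row 4, 1 fits only at r4c1, so r4c1=1.
Step 2. [r1c2∈{1,4}] row 1 places 1 nowhere but r1c2, so r1c2=1.
Step 3. [r2c2∈{3}] r2c2 is down to just 3, so r2c2=3.
Step 4. [r3c1∈{3,4}] in row 3, 3 fits only at r3c1, so r3c1=3.
Step 5. [r2c1∈{2}] r2c1's peers cover all but 2. So r2c1=2.
Step 6. [r1c1∈{4}] nothing but 4 survives at r1c1, so r1c1=4.
Step 7. [r4c4∈{3}] r4c4 is down to just 3. So r4c4=3.
Step 8. [r3c2∈{4}] r3c2's peers cover all but 4 ⇒ r3c2=4.
Step 9. [r2c3∈{1}] nothing but 1 survives at r2c3 ⇒ r2c3=1.

Answer: 4 1 3 2 / 2 3 1 4 / 3 4 2 1 / 1 2 4 3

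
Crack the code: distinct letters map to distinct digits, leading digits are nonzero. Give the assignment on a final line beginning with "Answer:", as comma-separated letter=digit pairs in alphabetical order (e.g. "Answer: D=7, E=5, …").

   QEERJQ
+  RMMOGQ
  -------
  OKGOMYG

Step 1. [col 1: Q + Q ≡ G (mod 10)] no forcing yet in column 1 (carry-in 0); G=2 is free and consistent — try it, so G=2.
Step 2. [col 1: Q + Q ≡ G (mod 10)] column 1 (Q + Q ≡ G (mod 10), carry-in 0) doesn't pin Q yet; pick Q=6 and continue ⇒ Q=6.
Step 3. [col 2: J + G ≡ Y (mod 10)] J=5 is one option consistent with column 2 (J + G ≡ Y (mod 10), carry-in 1) — take it. So J=5.
Step 4. [col 2: J + G ≡ Y (mod 10)] column 2: given J=5, G=2, carry-in 1, and digits 2,5,6 already taken and all letters distinct, J+G≡Y (mod 10) forces Y=8 ⇒ Y=8.
Step 5. [col 3: R + O ≡ M (mod 10)] column 3 (R + O ≡ M (mod 10), carry-in 0) doesn't pin O yet; pick O=1 and continue ⇒ O=1.
Step 6. [col 3: R + O ≡ M (mod 10)] column 3 (R + O ≡ M (mod 10), carry-in 0) doesn't pin M yet; pick M=4 and continue ⇒ M=4.
Step 7. [col 3: R + O ≡ M (mod 10)] column 3: given O=1, M=4, carry-in 0, and digits 1,2,4,5,6,8 already taken and all letters distinct, R+O≡M (mod 10) forces R=3. So R=3.
Step 8. [col 4: E + M ≡ O (mod 10)] column 4: given M=4, O=1, carry-in 0, and digits 1,2,3,4,5,6,8 already taken and all letters distinct, E+M≡O (mod 10) forces E=7. So E=7.
Step 9. [col 6: Q + R ≡ K (mod 10)] from column 6 (Q=6, R=3, carry-in 1, digits 1,2,3,4,5,6,7,8 already taken and all letters distinct): K must equal 0. So K=0.

Answer: E=7, G=2, J=5, K=0, M=4, O=1, Q=6, R=3, Y=8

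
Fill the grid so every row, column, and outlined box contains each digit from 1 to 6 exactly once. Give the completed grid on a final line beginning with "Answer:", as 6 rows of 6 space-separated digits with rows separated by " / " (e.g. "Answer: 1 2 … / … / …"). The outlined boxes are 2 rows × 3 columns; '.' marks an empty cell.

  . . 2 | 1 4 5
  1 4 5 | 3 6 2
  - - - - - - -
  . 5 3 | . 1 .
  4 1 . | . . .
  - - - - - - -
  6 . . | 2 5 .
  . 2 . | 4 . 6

Step 1. [r5c2∈{3}] r5c2 is down to just 3, so r5c2=3.
Step 2. [r4c5∈{2,3}] r4c5 is the only open cell in row 4 admitting 2 ⇒ r4c5=2.
Step 3. [r3c4∈{6}] r3c4 is down to just 6. So r3c4=6.
Step 4. [r5c6∈{1}] nothing but 1 survives at r5c6 ⇒ r5c6=1.
Step 5. [r4c3∈{6}] r4c3 is down to just 6. So r4c3=6.
Step 6. [r1c1∈{3}] r1c1's peers cover all but 3 ⇒ r1c1=3.
Step 7. [r6c3∈{1}] only 1 remains possible at r6c3. So r6c3=1.
Step 8. [r6c1∈{5}] only 5 remains possible at r6c1, so r6c1=5.
Step 9. [r3c6∈{4}] only 4 remains possible at r3c6. So r3c6=4.
Step 10. [r3c1∈{2}] r3c1's peers cover all but 2 ⇒ r3c1=2.
Step 11. [r4c6∈{3}] r4c6 has the single candidate 3 ⇒ r4c6=3.
Step 12. [r6c5∈{3}] nothing but 3 survives at r6c5 ⇒ r6c5=3.
Step 13. [r1c2∈{6}] nothing but 6 survives at r1c2 ⇒ r1c2=6.
Step 14. [r5c3∈{4}] r5c3 is down to just 4, so r5c3=4.
Step 15. [r4c4∈{5}] only 5 remains possible at r4c4. So r4c4=5.

Answer: 3 6 2 1 4 5 / 1 4 5 3 6 2 / 2 5 3 6 1 4 / 4 1 6 5 2 3 / 6 3 4 2 5 1 / 5 2 1 4 3 6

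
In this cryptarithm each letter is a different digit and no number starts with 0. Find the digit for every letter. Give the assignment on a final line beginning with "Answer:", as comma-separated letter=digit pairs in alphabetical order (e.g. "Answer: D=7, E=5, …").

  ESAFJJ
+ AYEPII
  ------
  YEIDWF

Step 1. [col 1: J + I ≡ F (mod 10)] several values work for I in column 1 (J + I ≡ F (mod 10), carry-in 0); try I=8 ⇒ I=8.
Step 2. [col 1: J + I ≡ F (mod 10)] column 1 (J + I ≡ F (mod 10), carry-in 0) doesn't pin J yet; pick J=2 and continue ⇒ J=2.
Step 3. [col 1: J + I ≡ F (mod 10)] column 1 reads J+I+carry(0)=F with J=2, I=8; with digits 2,8 already taken and all letters distinct, the only value for F is 0. So F=0.
Step 4. [col 2: J + I ≡ W (mod 10)] column 2: given J=2, I=8, carry-in 1, and digits 0,2,8 already taken and all letters distinct, J+I≡W (mod 10) forces W=1. So W=1.
Step 5. [col 3: F + P ≡ D (mod 10)] no forcing yet in column 3 (carry-in 1); D=7 is free and consistent — try it. So D=7.
Step 6. [col 3: F + P ≡ D (mod 10)] column 3: given F=0, D=7, carry-in 1, and digits 0,1,2,7,8 already taken and all letters distinct, F+P≡D (mod 10) forces P=6, so P=6.
Step 7. [col 4: A + E ≡ I (mod 10)] several values work for E in column 4 (A + E ≡ I (mod 10), carry-in 0); try E=3 ⇒ E=3.
Step 8. [col 4: A + E ≡ I (mod 10)] from column 4 (E=3, I=8, carry-in 0, digits 0,1,2,3,6,7,8 already taken and all letters distinct): A must equal 5, so A=5.
Step 9. [col 5: S + Y ≡ E (mod 10)] S=4 is one option consistent with column 5 (S + Y ≡ E (mod 10), carry-in 0) — take it ⇒ S=4.
Step 10. [col 5: S + Y ≡ E (mod 10)] column 5 reads S+Y+carry(0)=E with S=4, E=3; with digits 0,1,2,3,4,5,6,7,8 already taken and all letters distinct, the only value for Y is 9 ⇒ Y=9.

Answer: A=5, D=7, E=3, F=0, I=8, J=2, P=6, S=4, W=1, Y=9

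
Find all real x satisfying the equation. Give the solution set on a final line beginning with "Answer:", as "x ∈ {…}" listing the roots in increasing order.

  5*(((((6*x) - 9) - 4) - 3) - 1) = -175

Step 1. [5*(((((6*x) - 9) - 4) - 3) - 1) = -175] LHS = 5·(…); ÷5 both sides ⇒ div: ((((6*x) - 9) - 4) - 3) - 1 = -35.
Step 2. [((((6*x) - 9) - 4) - 3) - 1 = -35] peel the -1: add 1 from each side ⇒ sub: (((6*x) - 9) - 4) - 3 = -34.
Step 3. [(((6*x) - 9) - 4) - 3 = -34] 3 comes off first (add 3). So sub: ((6*x) - 9) - 4 = -31.
Step 4. [((6*x) - 9) - 4 = -31] the outer -4 inverts by adding 4. So sub: (6*x) - 9 = -27.
Step 5. [(6*x) - 9 = -27] -9 is outermost — add 9 both sides. So sub: 6*x = -18.
Step 6. [6*x = -18] LHS = 6·(…); ÷6 both sides ⇒ div: x = -3.

Answer: x ∈ {-3}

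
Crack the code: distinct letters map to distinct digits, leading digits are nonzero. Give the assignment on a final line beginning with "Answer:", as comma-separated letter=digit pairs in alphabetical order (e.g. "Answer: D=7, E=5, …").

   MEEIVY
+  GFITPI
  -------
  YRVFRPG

Step 1. [col 1: Y + I ≡ G (mod 10)] Y=1 is one option consistent with column 1 (Y + I ≡ G (mod 10), carry-in 0) — take it. So Y=1.
Step 2. [col 1: Y + I ≡ G (mod 10)] no forcing yet in column 1 (carry-in 0); G=6 is free and consistent — try it. So G=6.
Step 3. [col 1: Y + I ≡ G (mod 10)] from column 1 (Y=1, G=6, carry-in 0, digits 1,6 already taken and all letters distinct): I must equal 5. So I=5.
Step 4. [col 2: V + P ≡ P (mod 10)] column 2 reads V+P+carry(0)=P with nothing yet; with digits 1,5,6 already taken and all letters distinct, the only value for V is 0. So V=0.
Step 5. [col 2: V + P ≡ P (mod 10)] no forcing yet in column 2 (carry-in 0); P=3 is free and consistent — try it, so P=3.
Step 6. [col 3: I + T ≡ R (mod 10)] R=4 is one option consistent with column 3 (I + T ≡ R (mod 10), carry-in 0) — take it. So R=4.
Step 7. [col 3: I + T ≡ R (mod 10)] column 3: given I=5, R=4, carry-in 0, and digits 0,1,3,4,5,6 already taken and all letters distinct, I+T≡R (mod 10) forces T=9 ⇒ T=9.
Step 8. [col 4: E + I ≡ F (mod 10)] column 4 reads E+I+carry(1)=F with I=5; with digits 0,1,3,4,5,6,9 already taken and all letters distinct, the only value for F is 8, so F=8.
Step 9. [col 4: E + I ≡ F (mod 10)] column 4: given I=5, F=8, carry-in 1, and digits 0,1,3,4,5,6,8,9 already taken and all letters distinct, E+I≡F (mod 10) forces E=2 ⇒ E=2.
Step 10. [col 6: M + G ≡ R (mod 10)] in column 6 we have M+G≡R with carry-in 1; given G=6, R=4 and digits 0,1,2,3,4,5,6,8,9 already taken and all letters distinct, that pins M to 7, so M=7.

Answer: E=2, F=8, G=6, I=5, M=7, P=3, R=4, T=9, V=0, Y=1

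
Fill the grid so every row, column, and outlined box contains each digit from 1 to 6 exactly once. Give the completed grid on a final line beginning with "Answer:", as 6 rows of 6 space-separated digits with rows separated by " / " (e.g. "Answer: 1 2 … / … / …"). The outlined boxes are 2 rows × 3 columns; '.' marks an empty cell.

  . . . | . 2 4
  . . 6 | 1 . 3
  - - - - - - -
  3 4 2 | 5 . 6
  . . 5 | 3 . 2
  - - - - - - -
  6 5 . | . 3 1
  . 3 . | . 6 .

Step 1. [r6c1∈{1,2,4}] across box 5, 2 lands solely at r6c1 ⇒ r6c1=2.
Step 2. [r1c2∈{1}] r1c2 is down to just 1. So r1c2=1.
Step 3. [r6c4∈{4}] r6c4's peers cover all but 4 ⇒ r6c4=4.
Step 4. [r2c5∈{5}] r2c5 has the single candidate 5. So r2c5=5.
Step 5. [r3c5∈{1}] only 1 remains possible at r3c5. So r3c5=1.
Step 6. [r4c1∈{1}] r4c1 has the single candidate 1 ⇒ r4c1=1.
Step 7. [r5c3∈{4}] nothing but 4 survives at r5c3. So r5c3=4.
Step 8. [r1c3∈{3}] r1c3 is down to just 3, so r1c3=3.
Step 9. [r1c4∈{6}] r1c4 has the single candidate 6 ⇒ r1c4=6.
Step 10. [r5c4∈{2}] nothing but 2 survives at r5c4. So r5c4=2.
Step 11. [r6c6∈{5}] nothing but 5 survives at r6c6, so r6c6=5.
Step 12. [r2c1∈{4}] r2c1 is down to just 4, so r2c1=4.
Step 13. [r4c2∈{6}] r4c2 has the single candidate 6 ⇒ r4c2=6.
Step 14. [r4c5∈{4}] nothing but 4 survives at r4c5 ⇒ r4c5=4.
Step 15. [r2c2∈{2}] only 2 remains possible at r2c2 ⇒ r2c2=2.
Step 16. [r1c1∈{5}] only 5 remains possible at r1c1, so r1c1=5.
Step 17. [r6c3∈{1}] r6c3 has the single candidate 1 ⇒ r6c3=1.

Answer: 5 1 3 6 2 4 / 4 2 6 1 5 3 / 3 4 2 5 1 6 / 1 6 5 3 4 2 / 6 5 4 2 3 1 / 2 3 1 4 6 5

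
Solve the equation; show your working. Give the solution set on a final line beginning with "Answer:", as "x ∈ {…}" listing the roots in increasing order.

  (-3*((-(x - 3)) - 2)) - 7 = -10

Step 1. [(-3*((-(x - 3)) - 2)) - 7 = -10] peel the -7: add 7 from each side, so sub: -3*((-(x - 3)) - 2) = -3.
Step 2. [-3*((-(x - 3)) - 2) = -3] -3·(inner) — divide through by -3. So div: (-(x - 3)) - 2 = 1.
Step 3. [(-(x - 3)) - 2 = 1] -2 is outermost — add 2 both sides. So sub: -(x - 3) = 3.
Step 4. [-(x - 3) = 3] leading − — multiply by −1, so neg: x - 3 = -3.
Step 5. [x - 3 = -3] peel the -3: add 3 from each side, so sub: x = 0.

Answer: x ∈ {0}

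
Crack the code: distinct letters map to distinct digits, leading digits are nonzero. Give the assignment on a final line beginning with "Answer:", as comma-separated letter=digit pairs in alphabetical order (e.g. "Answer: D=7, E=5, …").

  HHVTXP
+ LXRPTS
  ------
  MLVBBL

Step 1. [col 1: P + S ≡ L (mod 10)] column 1 (P + S ≡ L (mod 10), carry-in 0) doesn't pin S yet; pick S=6 and continue ⇒ S=6.
Step 2. [col 1: P + S ≡ L (mod 10)] column 1 (P + S ≡ L (mod 10), carry-in 0) doesn't pin L yet; pick L=1 and continue. So L=1.
Step 3. [col 1: P + S ≡ L (mod 10)] in column 1 we have P+S≡L with carry-in 0; given S=6, L=1 and digits 1,6 already taken and all letters distinct, that pins P to 5. So P=5.
Step 4. [col 2: X + T ≡ B (mod 10)] several values work for B in column 2 (X + T ≡ B (mod 10), carry-in 1); try B=8. So B=8.
Step 5. [col 2: X + T ≡ B (mod 10)] several values work for X in column 2 (X + T ≡ B (mod 10), carry-in 1); try X=4. So X=4.
Step 6. [col 2: X + T ≡ B (mod 10)] in column 2 we have X+T≡B with carry-in 1; given X=4, B=8 and digits 1,4,5,6,8 already taken and all letters distinct, that pins T to 3. So T=3.
Step 7. [col 4: V + R ≡ V (mod 10)] column 4 reads V+R+carry(0)=V with nothing yet; with digits 1,3,4,5,6,8 already taken and all letters distinct, the only value for R is 0. So R=0.
Step 8. [col 4: V + R ≡ V (mod 10)] no forcing yet in column 4 (carry-in 0); V=2 is free and consistent — try it ⇒ V=2.
Step 9. [col 5: H + X ≡ L (mod 10)] from column 5 (X=4, L=1, carry-in 0, digits 0,1,2,3,4,5,6,8 already taken and all letters distinct): H must equal 7, so H=7.
Step 10. [col 6: H + L ≡ M (mod 10)] in column 6 we have H+L≡M with carry-in 1; given H=7, L=1 and digits 0,1,2,3,4,5,6,7,8 already taken and all letters distinct, that pins M to 9. So M=9.

Answer: B=8, H=7, L=1, M=9, P=5, R=0, S=6, T=3, V=2, X=4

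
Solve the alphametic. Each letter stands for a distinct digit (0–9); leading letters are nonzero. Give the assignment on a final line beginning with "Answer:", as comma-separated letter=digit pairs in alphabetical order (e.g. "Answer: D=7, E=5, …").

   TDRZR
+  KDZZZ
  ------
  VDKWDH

Step 1. [col 1: R + Z ≡ H (mod 10)] no forcing yet in column 1 (carry-in 0); H=9 is free and consistent — try it, so H=9.
Step 2. [V] V is the leading digit of a 6-digit sum of two 5-digit numbers; the final carry is exactly 1 ⇒ V=1.
Step 3. [col 1: R + Z ≡ H (mod 10)] no forcing yet in column 1 (carry-in 0); R=3 is free and consistent — try it, so R=3.
Step 4. [col 1: R + Z ≡ H (mod 10)] column 1 reads R+Z+carry(0)=H with R=3, H=9; with digits 1,3,9 already taken and all letters distinct, the only value for Z is 6 ⇒ Z=6.
Step 5. [col 2: Z + Z ≡ D (mod 10)] column 2: given Z=6, carry-in 0, and digits 1,3,6,9 already taken and all letters distinct, Z+Z≡D (mod 10) forces D=2 ⇒ D=2.
Step 6. [col 3: R + Z ≡ W (mod 10)] column 3: given R=3, Z=6, carry-in 1, and digits 1,2,3,6,9 already taken and all letters distinct, R+Z≡W (mod 10) forces W=0, so W=0.
Step 7. [col 4: D + D ≡ K (mod 10)] in column 4 we have D+D≡K with carry-in 1; given D=2 and digits 0,1,2,3,6,9 already taken and all letters distinct, that pins K to 5 ⇒ K=5.
Step 8. [col 5: T + K ≡ D (mod 10)] column 5 reads T+K+carry(0)=D with K=5, D=2; with digits 0,1,2,3,5,6,9 already taken and all letters distinct, the only value for T is 7. So T=7.

Answer: D=2, H=9, K=5, R=3, T=7, V=1, W=0, Z=6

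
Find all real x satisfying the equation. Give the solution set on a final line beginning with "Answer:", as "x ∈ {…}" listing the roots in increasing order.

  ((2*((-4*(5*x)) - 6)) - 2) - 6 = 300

Step 1. [((2*((-4*(5*x)) - 6)) - 2) - 6 = 300] add 6: x sits inside (… - 6) ⇒ sub: (2*((-4*(5*x)) - 6)) - 2 = 306.
Step 2. [(2*((-4*(5*x)) - 6)) - 2 = 306] common factor 2 (LHS and 306) — divide through. So factor: ((-4*(5*x)) - 6) - 1 = 153.
Step 3. [((-4*(5*x)) - 6) - 1 = 153] the outer -1 inverts by adding 1 ⇒ sub: (-4*(5*x)) - 6 = 154.
Step 4. [(-4*(5*x)) - 6 = 154] -6 is outermost — add 6 both sides. So sub: -4*(5*x) = 160.
Step 5. [-4*(5*x) = 160] divide by the outer -4. So div: 5*x = -40.
Step 6. [5*x = -40] leading coefficient 5: divide by 5 ⇒ div: x = -8.

Answer: x ∈ {-8}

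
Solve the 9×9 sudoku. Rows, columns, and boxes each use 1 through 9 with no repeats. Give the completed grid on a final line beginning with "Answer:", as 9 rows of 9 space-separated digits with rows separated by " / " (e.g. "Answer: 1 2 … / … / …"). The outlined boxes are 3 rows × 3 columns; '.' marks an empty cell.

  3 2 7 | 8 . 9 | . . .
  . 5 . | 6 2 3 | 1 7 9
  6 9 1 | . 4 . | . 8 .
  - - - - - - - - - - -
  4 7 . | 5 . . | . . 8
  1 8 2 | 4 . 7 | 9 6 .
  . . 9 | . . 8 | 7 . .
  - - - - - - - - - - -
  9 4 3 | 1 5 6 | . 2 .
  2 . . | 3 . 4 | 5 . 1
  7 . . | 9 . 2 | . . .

Step 1. [r5c9∈{3,5}] across row 5, 5 lands solely at r5c9 ⇒ r5c9=5.
Step 2. [r8c2∈{6}] r8c2's peers cover all but 6, so r8c2=6.
Step 3. [r4c5∈{1,3,6,9}] in row 4, 9 fits only at r4c5. So r4c5=9.
Step 4. [r8c3∈{8}] r8c3 has the single candidate 8 ⇒ r8c3=8.
Step 5. [r4c7∈{2,3}] 2 has one home in row 4: r4c7. So r4c7=2.
Step 6. [r4c8∈{1,3}] r4c8 is the only open cell in row 4 admitting 3. So r4c8=3.
Step 7. [r9c8∈{4}] r9c8 is down to just 4 ⇒ r9c8=4.
Step 8. [r6c5∈{1,3,6}] row 6 places 6 nowhere but r6c5 ⇒ r6c5=6.
Step 9. [r1c7∈{4,6}] col 7 places 4 nowhere but r1c7. So r1c7=4.
Step 10. [r9c7∈{3,6,8}] 6 has one home in col 7: r9c7, so r9c7=6.
Step 11. [r9c9∈{3}] nothing but 3 survives at r9c9. So r9c9=3.
Step 12. [r3c6∈{5}] r3c6 has the single candidate 5, so r3c6=5.
Step 13. [r6c4∈{2}] r6c4 has the single candidate 2, so r6c4=2.
Step 14. [r5c5∈{3}] only 3 remains possible at r5c5. So r5c5=3.
Step 15. [r9c5∈{8}] r9c5 is down to just 8. So r9c5=8.
Step 16. [r9c2∈{1}] r9c2's peers cover all but 1, so r9c2=1.
Step 17. [r3c4∈{7}] r3c4 has the single candidate 7, so r3c4=7.
Step 18. [r7c9∈{7}] only 7 remains possible at r7c9. So r7c9=7.
Step 19. [r7c7∈{8}] r7c7's peers cover all but 8. So r7c7=8.
Step 20. [r2c3∈{4}] only 4 remains possible at r2c3. So r2c3=4.
Step 21. [r6c9∈{4}] nothing but 4 survives at r6c9 ⇒ r6c9=4.
Step 22. [r6c1∈{5}] r6c1 is down to just 5. So r6c1=5.
Step 23. [r1c5∈{1}] r1c5's peers cover all but 1. So r1c5=1.
Step 24. [r2c1∈{8}] only 8 remains possible at r2c1 ⇒ r2c1=8.
Step 25. [r1c8∈{5}] r1c8's peers cover all but 5. So r1c8=5.
Step 26. [r3c9∈{2}] r3c9 has the single candidate 2. So r3c9=2.
Step 27. [r6c2∈{3}] only 3 remains possible at r6c2, so r6c2=3.
Step 28. [r4c3∈{6}] r4c3 is down to just 6 ⇒ r4c3=6.
Step 29. [r8c5∈{7}] only 7 remains possible at r8c5. So r8c5=7.
Step 30. [r4c6∈{1}] only 1 remains possible at r4c6. So r4c6=1.
Step 31. [r1c9∈{6}] nothing but 6 survives at r1c9 ⇒ r1c9=6.
Step 32. [r6c8∈{1}] only 1 remains possible at r6c8 ⇒ r6c8=1.
Step 33. [r3c7∈{3}] only 3 remains possible at r3c7, so r3c7=3.
Step 34. [r8c8∈{9}] r8c8's peers cover all but 9 ⇒ r8c8=9.
Step 35. [r9c3∈{5}] nothing but 5 survives at r9c3 ⇒ r9c3=5.

Answer: 3 2 7 8 1 9 4 5 6 / 8 5 4 6 2 3 1 7 9 / 6 9 1 7 4 5 3 8 2 / 4 7 6 5 9 1 2 3 8 / 1 8 2 4 3 7 9 6 5 / 5 3 9 2 6 8 7 1 4 / 9 4 3 1 5 6 8 2 7 / 2 6 8 3 7 4 5 9 1 / 7 1 5 9 8 2 6 4 3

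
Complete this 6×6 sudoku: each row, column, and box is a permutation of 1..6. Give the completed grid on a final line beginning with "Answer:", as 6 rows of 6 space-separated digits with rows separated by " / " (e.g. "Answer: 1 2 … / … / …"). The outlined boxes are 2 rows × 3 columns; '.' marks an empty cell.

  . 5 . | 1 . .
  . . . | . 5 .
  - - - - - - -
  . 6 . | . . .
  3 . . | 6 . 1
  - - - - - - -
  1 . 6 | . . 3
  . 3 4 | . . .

Step 1. [r5c2∈{2}] r5c2 has the single candidate 2 ⇒ r5c2=2.
Step 2. [r5c4∈{4,5}] r5c4 is the only open cell in row 5 admitting 5. So r5c4=5.
Step 3. [r6c4∈{2}] only 2 remains possible at r6c4 ⇒ r6c4=2.
Step 4. [r3c6∈{2,4,5}] col 6 places 5 nowhere but r3c6, so r3c6=5.
Step 5. [r5c5∈{4}] only 4 remains possible at r5c5, so r5c5=4.
Step 6. [r4c5∈{2}] nothing but 2 survives at r4c5 ⇒ r4c5=2.
Step 7. [r6c6∈{6}] r6c6 has the single candidate 6. So r6c6=6.
Step 8. [r2c1∈{2,4,6}] across row 2, 6 lands solely at r2c1. So r2c1=6.
Step 9. [r3c4∈{3,4}] across box 4, 4 lands solely at r3c4, so r3c4=4.
Step 10. [r1c1∈{2,4}] in col 1, 4 fits only at r1c1 ⇒ r1c1=4.
Step 11. [r3c3∈{1,2}] r3c3 is the only open cell in row 3 admitting 1 ⇒ r3c3=1.
Step 12. [r2c4∈{3}] only 3 remains possible at r2c4, so r2c4=3.
Step 13. [r1c6∈{2}] r1c6 is down to just 2. So r1c6=2.
Step 14. [r6c1∈{5}] r6c1's peers cover all but 5, so r6c1=5.
Step 15. [r1c5∈{6}] r1c5 has the single candidate 6 ⇒ r1c5=6.
Step 16. [r6c5∈{1}] r6c5 has the single candidate 1. So r6c5=1.
Step 17. [r2c6∈{4}] only 4 remains possible at r2c6, so r2c6=4.
Step 18. [r1c3∈{3}] nothing but 3 survives at r1c3, so r1c3=3.
Step 19. [r4c3∈{5}] only 5 remains possible at r4c3, so r4c3=5.
Step 20. [r2c2∈{1}] r2c2's peers cover all but 1. So r2c2=1.
Step 21. [r3c5∈{3}] r3c5 has the single candidate 3 ⇒ r3c5=3.
Step 22. [r4c2∈{4}] r4c2 has the single candidate 4 ⇒ r4c2=4.
Step 23. [r2c3∈{2}] only 2 remains possible at r2c3. So r2c3=2.
Step 24. [r3c1∈{2}] r3c1's peers cover all but 2, so r3c1=2.

Answer: 4 5 3 1 6 2 / 6 1 2 3 5 4 / 2 6 1 4 3 5 / 3 4 5 6 2 1 / 1 2 6 5 4 3 / 5 3 4 2 1 6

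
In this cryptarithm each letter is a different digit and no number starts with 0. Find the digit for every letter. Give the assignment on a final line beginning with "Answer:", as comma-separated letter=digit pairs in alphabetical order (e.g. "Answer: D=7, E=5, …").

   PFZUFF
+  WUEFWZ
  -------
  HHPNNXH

Step 1. [col 1: F + Z ≡ H (mod 10)] no forcing yet in column 1 (carry-in 0); H=1 is free and consistent — try it, so H=1.
Step 2. [col 1: F + Z ≡ H (mod 10)] F=6 is one option consistent with column 1 (F + Z ≡ H (mod 10), carry-in 0) — take it ⇒ F=6.
Step 3. [col 1: F + Z ≡ H (mod 10)] column 1 reads F+Z+carry(0)=H with F=6, H=1; with digits 1,6 already taken and all letters distinct, the only value for Z is 5. So Z=5.
Step 4. [col 2: F + W ≡ X (mod 10)] several values work for X in column 2 (F + W ≡ X (mod 10), carry-in 1); try X=0. So X=0.
Step 5. [col 2: F + W ≡ X (mod 10)] column 2 reads F+W+carry(1)=X with F=6, X=0; with digits 0,1,5,6 already taken and all letters distinct, the only value for W is 3 ⇒ W=3.
Step 6. [col 3: U + F ≡ N (mod 10)] U=2 is one option consistent with column 3 (U + F ≡ N (mod 10), carry-in 1) — take it ⇒ U=2.
Step 7. [col 3: U + F ≡ N (mod 10)] in column 3 we have U+F≡N with carry-in 1; given U=2, F=6 and digits 0,1,2,3,5,6 already taken and all letters distinct, that pins N to 9 ⇒ N=9.
Step 8. [col 4: Z + E ≡ N (mod 10)] column 4: given Z=5, N=9, carry-in 0, and digits 0,1,2,3,5,6,9 already taken and all letters distinct, Z+E≡N (mod 10) forces E=4, so E=4.
Step 9. [col 5: F + U ≡ P (mod 10)] from column 5 (F=6, U=2, carry-in 0, digits 0,1,2,3,4,5,6,9 already taken and all letters distinct): P must equal 8. So P=8.

Answer: E=4, F=6, H=1, N=9, P=8, U=2, W=3, X=0, Z=5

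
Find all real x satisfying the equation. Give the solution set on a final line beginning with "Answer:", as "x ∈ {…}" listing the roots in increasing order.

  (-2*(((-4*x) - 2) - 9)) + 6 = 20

Step 1. [(-2*(((-4*x) - 2) - 9)) + 6 = 20] -2 divides every term; factor it out ⇒ factor: (((-4*x) - 2) - 9) - 3 = -10.
Step 2. [(((-4*x) - 2) - 9) - 3 = -10] peel the -3: add 3 from each side ⇒ sub: ((-4*x) - 2) - 9 = -7.
Step 3. [((-4*x) - 2) - 9 = -7] -9 is outermost — add 9 both sides ⇒ sub: (-4*x) - 2 = 2.
Step 4. [(-4*x) - 2 = 2] the outer -2 inverts by adding 2. So sub: -4*x = 4.
Step 5. [-4*x = 4] divide by the outer -4. So div: x = -1.

Answer: x ∈ {-1}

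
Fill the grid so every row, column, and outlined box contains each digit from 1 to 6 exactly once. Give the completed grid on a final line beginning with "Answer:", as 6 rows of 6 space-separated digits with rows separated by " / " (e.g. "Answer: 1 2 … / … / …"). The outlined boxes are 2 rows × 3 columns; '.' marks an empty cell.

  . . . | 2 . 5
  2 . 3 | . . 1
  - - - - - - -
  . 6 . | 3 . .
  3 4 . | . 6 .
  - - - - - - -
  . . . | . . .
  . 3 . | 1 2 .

Step 1. [r4c3∈{1,2,5}] in row 4, 1 fits only at r4c3 ⇒ r4c3=1.
Step 2. [r2c5∈{4}] r2c5's peers cover all but 4, so r2c5=4.
Step 3. [r5c4∈{4,5,6}] col 4 places 4 nowhere but r5c4, so r5c4=4.
Step 4. [r5c5∈{3,5}] 5 has one home in box 6: r5c5 ⇒ r5c5=5.
Step 5. [r3c3∈{2,5}] box 3 places 2 nowhere but r3c3, so r3c3=2.
Step 6. [r5c3∈{6}] r5c3 is down to just 6 ⇒ r5c3=6.
Step 7. [r1c1∈{1,4,6}] across row 1, 6 lands solely at r1c1 ⇒ r1c1=6.
Step 8. [r6c3∈{4,5}] col 3 places 5 nowhere but r6c3. So r6c3=5.
Step 9. [r1c2∈{1}] r1c2 is down to just 1 ⇒ r1c2=1.
Step 10. [r6c1∈{4}] only 4 remains possible at r6c1 ⇒ r6c1=4.
Step 11. [r3c5∈{1}] r3c5 has the single candidate 1, so r3c5=1.
Step 12. [r6c6∈{6}] r6c6's peers cover all but 6. So r6c6=6.
Step 13. [r2c4∈{6}] nothing but 6 survives at r2c4. So r2c4=6.
Step 14. [r5c1∈{1}] only 1 remains possible at r5c1 ⇒ r5c1=1.
Step 15. [r3c1∈{5}] r3c1 has the single candidate 5 ⇒ r3c1=5.
Step 16. [r2c2∈{5}] only 5 remains possible at r2c2. So r2c2=5.
Step 17. [r3c6∈{4}] r3c6 is down to just 4, so r3c6=4.
Step 18. [r1c3∈{4}] only 4 remains possible at r1c3. So r1c3=4.
Step 19. [r4c4∈{5}] only 5 remains possible at r4c4 ⇒ r4c4=5.
Step 20. [r1c5∈{3}] r1c5 has the single candidate 3. So r1c5=3.
Step 21. [r5c6∈{3}] nothing but 3 survives at r5c6. So r5c6=3.
Step 22. [r5c2∈{2}] nothing but 2 survives at r5c2 ⇒ r5c2=2.
Step 23. [r4c6∈{2}] nothing but 2 survives at r4c6, so r4c6=2.

Answer: 6 1 4 2 3 5 / 2 5 3 6 4 1 / 5 6 2 3 1 4 / 3 4 1 5 6 2 / 1 2 6 4 5 3 / 4 3 5 1 2 6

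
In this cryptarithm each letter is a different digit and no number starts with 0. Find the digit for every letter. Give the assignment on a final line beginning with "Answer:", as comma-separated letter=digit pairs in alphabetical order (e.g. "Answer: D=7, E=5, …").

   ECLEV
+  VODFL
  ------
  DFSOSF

Step 1. [col 1: V + L ≡ F (mod 10)] column 1 (V + L ≡ F (mod 10), carry-in 0) doesn't pin F yet; pick F=5 and continue. So F=5.
Step 2. [D] the sum has 6 digits but both addends have 5; that extra leading digit D is the final carry, namely 1 ⇒ D=1.
Step 3. [col 1: V + L ≡ F (mod 10)] several values work for V in column 1 (V + L ≡ F (mod 10), carry-in 0); try V=8. So V=8.
Step 4. [col 1: V + L ≡ F (mod 10)] from column 1 (V=8, F=5, carry-in 0, digits 1,5,8 already taken and all letters distinct): L must equal 7. So L=7.
Step 5. [col 2: E + F ≡ S (mod 10)] several values work for S in column 2 (E + F ≡ S (mod 10), carry-in 1); try S=2. So S=2.
Step 6. [col 2: E + F ≡ S (mod 10)] from column 2 (F=5, S=2, carry-in 1, digits 1,2,5,7,8 already taken and all letters distinct): E must equal 6 ⇒ E=6.
Step 7. [col 3: L + D ≡ O (mod 10)] column 3: given L=7, D=1, carry-in 1, and digits 1,2,5,6,7,8 already taken and all letters distinct, L+D≡O (mod 10) forces O=9. So O=9.
Step 8. [col 4: C + O ≡ S (mod 10)] in column 4 we have C+O≡S with carry-in 0; given O=9, S=2 and digits 1,2,5,6,7,8,9 already taken and all letters distinct, that pins C to 3 ⇒ C=3.

Answer: C=3, D=1, E=6, F=5, L=7, O=9, S=2, V=8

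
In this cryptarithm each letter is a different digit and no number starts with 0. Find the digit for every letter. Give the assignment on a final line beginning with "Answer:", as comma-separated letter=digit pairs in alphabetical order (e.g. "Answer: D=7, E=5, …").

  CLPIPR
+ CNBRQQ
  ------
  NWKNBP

Step 1. [col 1: R + Q ≡ P (mod 10)] no forcing yet in column 1 (carry-in 0); R=1 is free and consistent — try it, so R=1.
Step 2. [col 1: R + Q ≡ P (mod 10)] column 1 (R + Q ≡ P (mod 10), carry-in 0) doesn't pin P yet; pick P=9 and continue, so P=9.
Step 3. [col 1: R + Q ≡ P (mod 10)] in column 1 we have R+Q≡P with carry-in 0; given R=1, P=9 and digits 1,9 already taken and all letters distinct, that pins Q to 8, so Q=8.
Step 4. [col 2: P + Q ≡ B (mod 10)] column 2: given P=9, Q=8, carry-in 0, and digits 1,8,9 already taken and all letters distinct, P+Q≡B (mod 10) forces B=7, so B=7.
Step 5. [col 3: I + R ≡ N (mod 10)] no forcing yet in column 3 (carry-in 1); N=5 is free and consistent — try it, so N=5.
Step 6. [col 3: I + R ≡ N (mod 10)] column 3: given R=1, N=5, carry-in 1, and digits 1,5,7,8,9 already taken and all letters distinct, I+R≡N (mod 10) forces I=3. So I=3.
Step 7. [col 4: P + B ≡ K (mod 10)] column 4 reads P+B+carry(0)=K with P=9, B=7; with digits 1,3,5,7,8,9 already taken and all letters distinct, the only value for K is 6 ⇒ K=6.
Step 8. [col 5: L + N ≡ W (mod 10)] in column 5 we have L+N≡W with carry-in 1; given N=5 and digits 1,3,5,6,7,8,9 already taken and all letters distinct, that pins L to 4. So L=4.
Step 9. [col 5: L + N ≡ W (mod 10)] column 5 reads L+N+carry(1)=W with L=4, N=5; with digits 1,3,4,5,6,7,8,9 already taken and all letters distinct, the only value for W is 0, so W=0.
Step 10. [col 6: C + C ≡ N (mod 10)] in column 6 we have C+C≡N with carry-in 1; given N=5 and digits 0,1,3,4,5,6,7,8,9 already taken and all letters distinct, that pins C to 2. So C=2.

Answer: B=7, C=2, I=3, K=6, L=4, N=5, P=9, Q=8, R=1, W=0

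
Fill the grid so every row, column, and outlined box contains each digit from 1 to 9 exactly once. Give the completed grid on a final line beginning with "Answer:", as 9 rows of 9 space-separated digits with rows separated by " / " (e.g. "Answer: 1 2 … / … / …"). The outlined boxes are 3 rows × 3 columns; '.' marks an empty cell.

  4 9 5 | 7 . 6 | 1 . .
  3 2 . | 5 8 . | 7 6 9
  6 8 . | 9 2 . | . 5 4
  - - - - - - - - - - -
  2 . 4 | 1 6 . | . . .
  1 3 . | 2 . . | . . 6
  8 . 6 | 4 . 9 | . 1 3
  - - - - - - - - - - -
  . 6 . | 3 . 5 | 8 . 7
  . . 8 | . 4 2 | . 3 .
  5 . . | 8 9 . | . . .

Step 1. [r7c8∈{2,4,9}] 4 has one home in row 7: r7c8 ⇒ r7c8=4.
Step 2. [r9c6∈{1,7}] box 8 places 7 nowhere but r9c6 ⇒ r9c6=7.
Step 3. [r8c7∈{5,6,9}] in box 9, 9 fits only at r8c7. So r8c7=9.
Step 4. [r2c3∈{1}] only 1 remains possible at r2c3 ⇒ r2c3=1.
Step 5. [r4c7∈{5}] nothing but 5 survives at r4c7. So r4c7=5.
Step 6. [r9c8∈{2}] r9c8 has the single candidate 2 ⇒ r9c8=2.
Step 7. [r4c9∈{8}] r4c9 is down to just 8 ⇒ r4c9=8.
Step 8. [r4c2∈{7}] r4c2 is down to just 7. So r4c2=7.
Step 9. [r6c5∈{5,7}] in row 6, 7 fits only at r6c5 ⇒ r6c5=7.
Step 10. [r8c2∈{1}] only 1 remains possible at r8c2. So r8c2=1.
Step 11. [r5c3∈{9}] r5c3 has the single candidate 9, so r5c3=9.
Step 12. [r3c6∈{1,3}] across row 3, 1 lands solely at r3c6, so r3c6=1.
Step 13. [r5c7∈{4}] nothing but 4 survives at r5c7. So r5c7=4.
Step 14. [r9c3∈{3}] nothing but 3 survives at r9c3. So r9c3=3.
Step 15. [r3c7∈{3}] nothing but 3 survives at r3c7, so r3c7=3.
Step 16. [r3c3∈{7}] only 7 remains possible at r3c3. So r3c3=7.
Step 17. [r1c5∈{3}] r1c5 is down to just 3. So r1c5=3.
Step 18. [r4c8∈{9}] only 9 remains possible at r4c8. So r4c8=9.
Step 19. [r9c9∈{1}] nothing but 1 survives at r9c9, so r9c9=1.
Step 20. [r5c6∈{8}] r5c6's peers cover all but 8, so r5c6=8.
Step 21. [r4c6∈{3}] r4c6 has the single candidate 3, so r4c6=3.
Step 22. [r9c7∈{6}] only 6 remains possible at r9c7 ⇒ r9c7=6.
Step 23. [r5c5∈{5}] only 5 remains possible at r5c5, so r5c5=5.
Step 24. [r8c4∈{6}] r8c4 is down to just 6 ⇒ r8c4=6.
Step 25. [r8c9∈{5}] r8c9 has the single candidate 5, so r8c9=5.
Step 26. [r7c5∈{1}] r7c5 is down to just 1 ⇒ r7c5=1.
Step 27. [r6c7∈{2}] r6c7's peers cover all but 2. So r6c7=2.
Step 28. [r1c8∈{8}] r1c8 is down to just 8 ⇒ r1c8=8.
Step 29. [r9c2∈{4}] r9c2's peers cover all but 4. So r9c2=4.
Step 30. [r1c9∈{2}] r1c9 is down to just 2 ⇒ r1c9=2.
Step 31. [r7c1∈{9}] only 9 remains possible at r7c1. So r7c1=9.
Step 32. [r7c3∈{2}] nothing but 2 survives at r7c3 ⇒ r7c3=2.
Step 33. [r8c1∈{7}] only 7 remains possible at r8c1, so r8c1=7.
Step 34. [r6c2∈{5}] only 5 remains possible at r6c2, so r6c2=5.
Step 35. [r5c8∈{7}] only 7 remains possible at r5c8, so r5c8=7.
Step 36. [r2c6∈{4}] r2c6 is down to just 4. So r2c6=4.

Answer: 4 9 5 7 3 6 1 8 2 / 3 2 1 5 8 4 7 6 9 / 6 8 7 9 2 1 3 5 4 / 2 7 4 1 6 3 5 9 8 / 1 3 9 2 5 8 4 7 6 / 8 5 6 4 7 9 2 1 3 / 9 6 2 3 1 5 8 4 7 / 7 1 8 6 4 2 9 3 5 / 5 4 3 8 9 7 6 2 1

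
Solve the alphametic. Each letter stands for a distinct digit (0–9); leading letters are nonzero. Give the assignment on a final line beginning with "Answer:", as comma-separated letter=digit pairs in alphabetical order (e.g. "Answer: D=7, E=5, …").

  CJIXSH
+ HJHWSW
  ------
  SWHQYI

Step 1. [col 1: H + W ≡ I (mod 10)] several values work for I in column 1 (H + W ≡ I (mod 10), carry-in 0); try I=0. So I=0.
Step 2. [col 1: H + W ≡ I (mod 10)] W=4 is one option consistent with column 1 (H + W ≡ I (mod 10), carry-in 0) — take it, so W=4.
Step 3. [col 1: H + W ≡ I (mod 10)] column 1 reads H+W+carry(0)=I with W=4, I=0; with digits 0,4 already taken and all letters distinct, the only value for H is 6, so H=6.
Step 4. [col 2: S + S ≡ Y (mod 10)] several values work for S in column 2 (S + S ≡ Y (mod 10), carry-in 1); try S=7. So S=7.
Step 5. [col 2: S + S ≡ Y (mod 10)] from column 2 (S=7, carry-in 1, digits 0,4,6,7 already taken and all letters distinct): Y must equal 5 ⇒ Y=5.
Step 6. [col 3: X + W ≡ Q (mod 10)] no forcing yet in column 3 (carry-in 1); Q=8 is free and consistent — try it, so Q=8.
Step 7. [col 3: X + W ≡ Q (mod 10)] in column 3 we have X+W≡Q with carry-in 1; given W=4, Q=8 and digits 0,4,5,6,7,8 already taken and all letters distinct, that pins X to 3. So X=3.
Step 8. [col 5: J + J ≡ W (mod 10)] column 5: given W=4, carry-in 0, and digits 0,3,4,5,6,7,8 already taken and all letters distinct, J+J≡W (mod 10) forces J=2. So J=2.
Step 9. [col 6: C + H ≡ S (mod 10)] column 6 reads C+H+carry(0)=S with H=6, S=7; with digits 0,2,3,4,5,6,7,8 already taken and all letters distinct, the only value for C is 1, so C=1.

Answer: C=1, H=6, I=0, J=2, Q=8, S=7, W=4, X=3, Y=5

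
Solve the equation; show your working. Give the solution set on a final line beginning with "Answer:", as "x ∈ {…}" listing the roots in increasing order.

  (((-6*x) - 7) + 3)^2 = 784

Step 1. [(((-6*x) - 7) + 3)^2 = 784] √ both sides: 784 ≥ 0 gives two branches. So sqrt: ((-6*x) - 7) + 3 = 28 or -28.
Step 2. [((-6*x) - 7) + 3 = 28 or -28] +3 is outermost — subtract 3 both sides, so sub: (-6*x) - 7 = 25 or -31.
Step 3. [(-6*x) - 7 = 25 or -31] the outer -7 inverts by adding 7, so sub: -6*x = 32 or -24.
Step 4. [-6*x = 32 or -24] divide by the outer -6, so div: x = -16/3 or 4.

Answer: x ∈ {-16/3, 4}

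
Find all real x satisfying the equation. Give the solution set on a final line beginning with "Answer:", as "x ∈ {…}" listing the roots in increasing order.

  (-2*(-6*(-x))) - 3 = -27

Step 1. [(-2*(-6*(-x))) - 3 = -27] add 3: x sits inside (… - 3). So sub: -2*(-6*(-x)) = -24.
Step 2. [-2*(-6*(-x)) = -24] -2 out front; divide by -2, so div: -6*(-x) = 12.
Step 3. [-6*(-x) = 12] leading coefficient -6: divide by -6, so div: -x = -2.
Step 4. [-x = -2] flip signs both sides. So neg: x = 2.

Answer: x ∈ {2}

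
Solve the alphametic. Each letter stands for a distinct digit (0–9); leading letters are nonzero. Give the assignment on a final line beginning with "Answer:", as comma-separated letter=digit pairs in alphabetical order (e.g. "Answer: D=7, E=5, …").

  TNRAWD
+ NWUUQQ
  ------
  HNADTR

Step 1. [col 1: D + Q ≡ R (mod 10)] column 1 (D + Q ≡ R (mod 10), carry-in 0) doesn't pin Q yet; pick Q=5 and continue ⇒ Q=5.
Step 2. [col 1: D + Q ≡ R (mod 10)] column 1 (D + Q ≡ R (mod 10), carry-in 0) doesn't pin R yet; pick R=8 and continue, so R=8.
Step 3. [col 1: D + Q ≡ R (mod 10)] in column 1 we have D+Q≡R with carry-in 0; given Q=5, R=8 and digits 5,8 already taken and all letters distinct, that pins D to 3. So D=3.
Step 4. [col 2: W + Q ≡ T (mod 10)] column 2 (W + Q ≡ T (mod 10), carry-in 0) doesn't pin T yet; pick T=4 and continue. So T=4.
Step 5. [col 2: W + Q ≡ T (mod 10)] column 2: given Q=5, T=4, carry-in 0, and digits 3,4,5,8 already taken and all letters distinct, W+Q≡T (mod 10) forces W=9. So W=9.
Step 6. [col 3: A + U ≡ D (mod 10)] U=2 is one option consistent with column 3 (A + U ≡ D (mod 10), carry-in 1) — take it ⇒ U=2.
Step 7. [col 3: A + U ≡ D (mod 10)] from column 3 (U=2, D=3, carry-in 1, digits 2,3,4,5,8,9 already taken and all letters distinct): A must equal 0, so A=0.
Step 8. [col 5: N + W ≡ N (mod 10)] no forcing yet in column 5 (carry-in 1); N=1 is free and consistent — try it. So N=1.
Step 9. [col 6: T + N ≡ H (mod 10)] column 6: given T=4, N=1, carry-in 1, and digits 0,1,2,3,4,5,8,9 already taken and all letters distinct, T+N≡H (mod 10) forces H=6. So H=6.

Answer: A=0, D=3, H=6, N=1, Q=5, R=8, T=4, U=2, W=9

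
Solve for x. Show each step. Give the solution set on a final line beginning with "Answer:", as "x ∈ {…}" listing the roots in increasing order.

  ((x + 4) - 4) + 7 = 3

Step 1. [((x + 4) - 4) + 7 = 3] the outer +7 inverts by subtracting 7 ⇒ sub: (x + 4) - 4 = -4.
Step 2. [(x + 4) - 4 = -4] -4 is outermost — add 4 both sides. So sub: x + 4 = 0.
Step 3. [x + 4 = 0] subtract 4: x sits inside (… + 4). So sub: x = -4.

Answer: x ∈ {-4}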